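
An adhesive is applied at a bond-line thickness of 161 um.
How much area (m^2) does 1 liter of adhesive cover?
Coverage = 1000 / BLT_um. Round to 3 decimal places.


Coverage = 1000 / 161 = 6.211 m^2

6.211


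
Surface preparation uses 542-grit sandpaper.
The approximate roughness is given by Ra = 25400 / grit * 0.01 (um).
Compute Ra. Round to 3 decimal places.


Ra = 25400 / 542 * 0.01
= 254 / 542
= 0.469 um

0.469


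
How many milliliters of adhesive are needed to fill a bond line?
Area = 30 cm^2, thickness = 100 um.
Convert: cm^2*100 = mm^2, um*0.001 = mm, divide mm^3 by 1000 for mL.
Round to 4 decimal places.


= (30 * 100) * (100 * 0.001) / 1000
= 0.3000 mL

0.3000


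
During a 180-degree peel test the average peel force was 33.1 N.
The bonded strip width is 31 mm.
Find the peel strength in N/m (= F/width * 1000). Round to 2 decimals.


Peel strength = F/width * 1000
= 33.1 / 31 * 1000
= 1067.74 N/m

1067.74


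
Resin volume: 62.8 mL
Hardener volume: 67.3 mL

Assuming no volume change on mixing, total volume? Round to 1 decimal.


V_total = 62.8 + 67.3 = 130.1 mL

130.1


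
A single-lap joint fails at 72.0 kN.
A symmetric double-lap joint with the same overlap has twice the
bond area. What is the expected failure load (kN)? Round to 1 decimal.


Double-lap load = 2 * 72.0 = 144.0 kN

144.0


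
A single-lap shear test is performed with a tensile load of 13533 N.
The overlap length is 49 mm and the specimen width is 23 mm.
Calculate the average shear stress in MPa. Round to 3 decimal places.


Shear stress = F / (overlap * width)
= 13533 / (49 * 23)
= 13533 / 1127
= 12.008 MPa

12.008


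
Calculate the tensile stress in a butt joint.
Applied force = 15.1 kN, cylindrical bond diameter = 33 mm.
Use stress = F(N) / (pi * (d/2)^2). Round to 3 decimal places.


A = pi * 16.5^2 = 855.2986 mm^2
sigma = 15100.0 / 855.2986 = 17.655 MPa

17.655


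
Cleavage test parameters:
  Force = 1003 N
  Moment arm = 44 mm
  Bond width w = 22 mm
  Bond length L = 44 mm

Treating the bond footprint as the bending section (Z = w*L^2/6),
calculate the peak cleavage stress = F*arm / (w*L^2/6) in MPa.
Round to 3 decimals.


M = 1003 * 44 = 44132 N*mm
Z = 22 * 44^2 / 6 = 42592 / 6 mm^3
sigma = M / Z = 6 * 44132 / 42592 = 264792 / 42592
= 6.217 MPa

6.217


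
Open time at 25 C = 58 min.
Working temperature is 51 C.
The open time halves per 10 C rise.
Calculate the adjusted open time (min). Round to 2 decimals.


factor = 2^((51 - 25) / 10) = 6.0629
ot = 58 / 6.0629 = 9.57 min

9.57


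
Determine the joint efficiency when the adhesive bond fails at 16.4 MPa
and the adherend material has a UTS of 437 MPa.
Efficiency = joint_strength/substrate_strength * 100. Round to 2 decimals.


Joint efficiency = 16.4 / 437 * 100
= 3.75%

3.75


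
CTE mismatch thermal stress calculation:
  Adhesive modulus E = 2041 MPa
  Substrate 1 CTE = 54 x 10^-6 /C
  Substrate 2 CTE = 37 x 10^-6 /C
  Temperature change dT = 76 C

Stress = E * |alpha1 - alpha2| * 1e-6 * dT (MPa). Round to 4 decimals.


delta_alpha = |54 - 37| = 17 x 10^-6/C
Stress = 2041 * 17e-6 * 76
= 2.6370 MPa

2.6370


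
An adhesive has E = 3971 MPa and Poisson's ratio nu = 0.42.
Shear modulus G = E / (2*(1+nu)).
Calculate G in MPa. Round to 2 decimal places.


G = 3971 / (2*(1+0.42))
= 3971 / 2.84
= 1398.24 MPa

1398.24


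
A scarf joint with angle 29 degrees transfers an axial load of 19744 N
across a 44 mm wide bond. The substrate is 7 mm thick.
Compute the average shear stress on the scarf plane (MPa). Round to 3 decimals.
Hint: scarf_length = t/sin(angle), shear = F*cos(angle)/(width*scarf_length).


scarf_length = 7 / sin(29 deg) = 14.4387 mm
cos(29 deg) = 0.874620
shear stress = 19744 * 0.874620 / (44 * 14.4387)
= 27.182 MPa

27.182


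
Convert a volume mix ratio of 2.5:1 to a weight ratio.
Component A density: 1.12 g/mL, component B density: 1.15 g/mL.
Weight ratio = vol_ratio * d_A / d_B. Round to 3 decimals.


= 2.5 * 1.12 / 1.15 = 2.435

2.435


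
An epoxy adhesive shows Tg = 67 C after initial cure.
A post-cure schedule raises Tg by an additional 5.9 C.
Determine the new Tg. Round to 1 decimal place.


New Tg = 67 + 5.9
= 72.9 C

72.9


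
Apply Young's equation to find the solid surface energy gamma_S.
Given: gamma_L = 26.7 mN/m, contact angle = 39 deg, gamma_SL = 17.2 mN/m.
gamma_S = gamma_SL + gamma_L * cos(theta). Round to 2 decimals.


theta_rad = 39 * pi/180 = 0.680678
gamma_S = 17.2 + 26.7 * cos(0.680678)
= 37.95 mN/m

37.95


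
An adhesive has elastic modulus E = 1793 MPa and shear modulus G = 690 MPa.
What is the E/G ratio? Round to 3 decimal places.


E/G = 1793 / 690 = 2.599

2.599


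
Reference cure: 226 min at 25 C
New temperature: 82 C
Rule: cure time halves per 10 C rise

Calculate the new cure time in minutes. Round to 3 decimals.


factor = 2^((82-25)/10) = 51.9842
t_new = 226 / 51.9842 = 4.347 min

4.347


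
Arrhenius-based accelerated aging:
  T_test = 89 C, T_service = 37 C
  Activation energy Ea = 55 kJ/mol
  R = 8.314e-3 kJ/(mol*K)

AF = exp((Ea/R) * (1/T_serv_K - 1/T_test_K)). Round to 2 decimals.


T_test_K = 362.15, T_serv_K = 310.15
AF = exp((55/8.314e-3) * (1/310.15 - 1/362.15))
= 21.38

21.38


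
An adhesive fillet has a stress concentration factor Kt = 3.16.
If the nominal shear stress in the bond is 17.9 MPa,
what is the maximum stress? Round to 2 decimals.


Max stress = 17.9 * 3.16 = 56.56 MPa

56.56


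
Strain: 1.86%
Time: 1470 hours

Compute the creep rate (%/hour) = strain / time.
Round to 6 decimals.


Creep rate = 1.86 / 1470
= 0.001265 %/h

0.001265


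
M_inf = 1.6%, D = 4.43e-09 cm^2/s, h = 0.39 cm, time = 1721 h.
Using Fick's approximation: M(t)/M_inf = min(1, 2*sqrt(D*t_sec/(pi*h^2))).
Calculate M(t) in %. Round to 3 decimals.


t = 6195600 s
ratio = min(1, 2*sqrt(4.43e-09*6195600/(pi*0.1521)))
= 0.479329
M(t) = 1.6 * 0.479329 = 0.767%

0.767


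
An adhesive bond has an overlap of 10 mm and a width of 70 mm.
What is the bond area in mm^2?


Bond area = overlap * width
= 10 * 70
= 700 mm^2

700


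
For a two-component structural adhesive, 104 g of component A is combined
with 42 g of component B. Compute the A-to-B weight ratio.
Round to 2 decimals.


Weight ratio A:B = 104 / 42
= 2.48

2.48


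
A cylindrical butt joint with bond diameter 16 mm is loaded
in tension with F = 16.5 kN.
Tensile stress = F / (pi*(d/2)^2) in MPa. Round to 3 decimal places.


Area = pi * (16/2)^2 = 201.0619 mm^2
Stress = 16.5*1000 / 201.0619
= 82.064 MPa

82.064


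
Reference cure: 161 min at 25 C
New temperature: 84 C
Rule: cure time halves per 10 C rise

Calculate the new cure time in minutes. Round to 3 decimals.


factor = 2^((84-25)/10) = 59.7141
t_new = 161 / 59.7141 = 2.696 min

2.696


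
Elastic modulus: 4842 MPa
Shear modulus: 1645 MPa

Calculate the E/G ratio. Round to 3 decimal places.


E / G = 4842 / 1645 = 2.943

2.943


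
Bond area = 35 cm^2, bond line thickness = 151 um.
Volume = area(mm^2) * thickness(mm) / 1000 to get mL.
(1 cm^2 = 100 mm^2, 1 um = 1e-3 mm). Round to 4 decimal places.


area_mm2 = 35 * 100 = 3500
blt_mm = 151 * 1e-3 = 0.151
vol_mm3 = 3500 * 0.151 = 528.5
vol_mL = 528.5 / 1000 = 0.5285 mL

0.5285


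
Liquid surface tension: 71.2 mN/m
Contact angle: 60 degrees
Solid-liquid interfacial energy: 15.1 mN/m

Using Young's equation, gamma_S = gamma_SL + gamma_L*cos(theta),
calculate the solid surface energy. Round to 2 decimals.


gamma_S = 15.1 + 71.2 * cos(60)
= 50.70 mN/m

50.70


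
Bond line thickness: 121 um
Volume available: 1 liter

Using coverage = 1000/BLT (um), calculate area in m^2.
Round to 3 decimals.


1 L = 1e6 mm^3, thickness = 121 um = 0.121 mm
Area = 1e6 / 0.121 mm^2 = (1e6 / 0.121) / 1e6 m^2 = 1000 / 121 m^2
= 8.264 m^2

8.264


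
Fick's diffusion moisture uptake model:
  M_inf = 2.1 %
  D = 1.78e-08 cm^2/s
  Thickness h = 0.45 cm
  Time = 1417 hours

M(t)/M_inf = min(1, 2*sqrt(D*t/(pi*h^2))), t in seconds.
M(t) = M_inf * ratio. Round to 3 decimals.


t_sec = 1417 * 3600 = 5101200
ratio = 2*sqrt(1.78e-08*5101200/(pi*0.45^2))
= min(1, 0.755594)
= 0.755594
M(t) = 2.1 * 0.755594 = 1.587 %

1.587


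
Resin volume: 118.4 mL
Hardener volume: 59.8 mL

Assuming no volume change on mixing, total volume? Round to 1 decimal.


V_total = 118.4 + 59.8 = 178.2 mL

178.2


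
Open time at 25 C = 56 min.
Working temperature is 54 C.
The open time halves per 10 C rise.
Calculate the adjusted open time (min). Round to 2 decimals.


factor = 2^((54 - 25) / 10) = 7.4643
ot = 56 / 7.4643 = 7.50 min

7.50


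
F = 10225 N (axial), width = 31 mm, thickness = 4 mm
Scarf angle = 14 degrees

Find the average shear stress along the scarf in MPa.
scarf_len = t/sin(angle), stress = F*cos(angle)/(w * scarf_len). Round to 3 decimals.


scarf_len = 4/sin(14 deg) = 16.5343
cos(14 deg) = 0.970296
stress = 10225*0.970296/(31*16.5343) = 19.356 MPa

19.356


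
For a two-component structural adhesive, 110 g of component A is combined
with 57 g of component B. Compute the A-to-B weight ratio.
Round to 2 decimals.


Weight ratio A:B = 110 / 57
= 1.93

1.93


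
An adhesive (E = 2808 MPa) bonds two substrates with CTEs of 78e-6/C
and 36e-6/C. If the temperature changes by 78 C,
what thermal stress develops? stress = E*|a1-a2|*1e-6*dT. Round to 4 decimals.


Stress = 2808 * |78 - 36| * 1e-6 * 78
= 9.1990 MPa

9.1990


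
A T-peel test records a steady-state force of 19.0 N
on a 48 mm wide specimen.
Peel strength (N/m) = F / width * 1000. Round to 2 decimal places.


Peel strength = 19.0 / 48 * 1000
= 395.83 N/m

395.83


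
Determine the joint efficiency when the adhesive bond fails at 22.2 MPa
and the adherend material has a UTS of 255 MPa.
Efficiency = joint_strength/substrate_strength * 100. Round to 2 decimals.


Joint efficiency = 22.2 / 255 * 100
= 8.71%

8.71


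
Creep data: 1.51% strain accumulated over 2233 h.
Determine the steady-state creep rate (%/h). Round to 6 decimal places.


Rate = 1.51 / 2233 = 0.000676 %/h

0.000676


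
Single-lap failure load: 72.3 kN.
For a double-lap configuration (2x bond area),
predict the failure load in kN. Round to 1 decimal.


Failure load = 72.3 * 2 = 144.6 kN

144.6


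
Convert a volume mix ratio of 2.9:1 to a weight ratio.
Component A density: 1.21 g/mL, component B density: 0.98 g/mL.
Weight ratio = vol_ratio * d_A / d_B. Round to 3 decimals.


= 2.9 * 1.21 / 0.98 = 3.581

3.581


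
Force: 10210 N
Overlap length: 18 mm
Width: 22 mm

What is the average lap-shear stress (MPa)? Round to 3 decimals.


Average shear stress = F / (overlap * width)
= 10210 / (18 * 22)
= 25.783 MPa

25.783


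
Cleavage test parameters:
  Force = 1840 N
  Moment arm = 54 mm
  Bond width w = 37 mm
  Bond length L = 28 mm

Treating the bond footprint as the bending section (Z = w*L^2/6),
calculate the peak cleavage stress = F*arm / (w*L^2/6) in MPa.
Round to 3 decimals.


M = 1840 * 54 = 99360 N*mm
Z = 37 * 28^2 / 6 = 29008 / 6 mm^3
sigma = M / Z = 6 * 99360 / 29008 = 596160 / 29008
= 20.552 MPa

20.552


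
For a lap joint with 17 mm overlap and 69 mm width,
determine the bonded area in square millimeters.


Area = 17 * 69 = 1173 mm^2

1173


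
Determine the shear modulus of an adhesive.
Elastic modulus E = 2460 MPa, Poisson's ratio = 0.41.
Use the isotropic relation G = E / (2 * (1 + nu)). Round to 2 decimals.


G = 2460 / (2*(1+0.41)) = 2460 / 2.82
= 872.34 MPa

872.34


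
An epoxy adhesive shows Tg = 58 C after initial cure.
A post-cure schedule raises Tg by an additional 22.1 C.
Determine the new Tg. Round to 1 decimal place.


New Tg = 58 + 22.1
= 80.1 C

80.1


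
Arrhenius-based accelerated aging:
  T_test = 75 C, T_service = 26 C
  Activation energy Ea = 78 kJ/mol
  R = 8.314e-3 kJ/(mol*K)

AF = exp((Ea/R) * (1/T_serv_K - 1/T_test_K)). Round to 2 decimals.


T_test_K = 348.15, T_serv_K = 299.15
AF = exp((78/8.314e-3) * (1/299.15 - 1/348.15))
= 82.59

82.59


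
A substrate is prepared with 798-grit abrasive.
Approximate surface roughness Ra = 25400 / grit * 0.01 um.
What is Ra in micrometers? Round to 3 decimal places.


Ra = 25400 / 798 * 0.01 = 0.318 um

0.318


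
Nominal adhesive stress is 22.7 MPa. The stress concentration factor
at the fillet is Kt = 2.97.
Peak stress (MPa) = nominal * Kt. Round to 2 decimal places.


Peak = 22.7 * 2.97 = 67.42 MPa

67.42


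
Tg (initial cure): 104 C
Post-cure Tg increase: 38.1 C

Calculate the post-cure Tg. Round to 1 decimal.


Post-cure Tg = 104 + 38.1 = 142.1 C

142.1


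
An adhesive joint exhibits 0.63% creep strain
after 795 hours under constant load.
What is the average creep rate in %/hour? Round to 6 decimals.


Creep rate = strain / time
= 0.63 / 795
= 0.000792 %/h

0.000792


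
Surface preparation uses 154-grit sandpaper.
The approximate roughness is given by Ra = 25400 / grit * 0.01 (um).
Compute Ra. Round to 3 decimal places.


Ra = 25400 / 154 * 0.01
= 254 / 154
= 1.649 um

1.649


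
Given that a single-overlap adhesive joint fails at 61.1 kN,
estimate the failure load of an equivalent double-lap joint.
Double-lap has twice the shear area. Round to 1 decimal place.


Double-lap factor = 2
Expected load = 61.1 * 2 = 122.2 kN

122.2


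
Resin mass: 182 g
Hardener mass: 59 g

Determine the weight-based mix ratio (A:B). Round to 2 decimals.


Ratio = 182 / 59 = 3.08

3.08


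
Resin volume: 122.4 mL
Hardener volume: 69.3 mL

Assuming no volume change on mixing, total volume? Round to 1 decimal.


V_total = 122.4 + 69.3 = 191.7 mL

191.7


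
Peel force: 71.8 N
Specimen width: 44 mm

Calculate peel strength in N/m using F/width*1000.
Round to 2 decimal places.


Peel strength = 71.8 / 44 * 1000 = 1631.82 N/m

1631.82


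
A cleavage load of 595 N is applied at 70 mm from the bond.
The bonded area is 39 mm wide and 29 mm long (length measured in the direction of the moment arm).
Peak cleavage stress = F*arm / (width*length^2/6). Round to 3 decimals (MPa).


Moment = 595 * 70 = 41650 N*mm
Section modulus = 39 * 841 / 6 = 32799 / 6 mm^3
Stress = 41650 / (32799 / 6) = 249900 / 32799
= 7.619 MPa

7.619


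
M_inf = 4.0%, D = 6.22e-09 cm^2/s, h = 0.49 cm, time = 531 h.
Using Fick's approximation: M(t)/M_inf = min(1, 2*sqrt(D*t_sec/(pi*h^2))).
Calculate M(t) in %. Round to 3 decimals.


t = 1911600 s
ratio = min(1, 2*sqrt(6.22e-09*1911600/(pi*0.2401)))
= 0.251103
M(t) = 4.0 * 0.251103 = 1.004%

1.004


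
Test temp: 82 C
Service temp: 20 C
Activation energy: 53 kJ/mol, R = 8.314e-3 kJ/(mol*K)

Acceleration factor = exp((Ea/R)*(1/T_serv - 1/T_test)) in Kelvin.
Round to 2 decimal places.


AF = exp((53/0.008314)*(1/293.15 - 1/355.15))
= 44.53

44.53


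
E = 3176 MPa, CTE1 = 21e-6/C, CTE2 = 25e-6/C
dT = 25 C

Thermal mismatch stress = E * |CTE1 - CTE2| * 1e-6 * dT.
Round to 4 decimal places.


= 3176 * 4e-6 * 25
= 0.3176 MPa

0.3176


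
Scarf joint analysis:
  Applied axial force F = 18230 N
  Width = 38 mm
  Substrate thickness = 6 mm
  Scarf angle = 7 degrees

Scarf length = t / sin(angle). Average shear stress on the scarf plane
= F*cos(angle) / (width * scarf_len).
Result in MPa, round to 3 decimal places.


Scarf length = 6 / sin(7 deg) = 49.2331 mm
cos(7 deg) = 0.992546
Shear = 18230 * 0.992546 / (38 * 49.2331)
= 9.672 MPa

9.672


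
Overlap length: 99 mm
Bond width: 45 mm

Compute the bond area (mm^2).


Bond area = 99 * 45 = 4455 mm^2

4455


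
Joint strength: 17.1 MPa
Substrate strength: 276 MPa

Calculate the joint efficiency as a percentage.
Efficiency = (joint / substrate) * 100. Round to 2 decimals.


Efficiency = (17.1 / 276) * 100 = 6.20%

6.20


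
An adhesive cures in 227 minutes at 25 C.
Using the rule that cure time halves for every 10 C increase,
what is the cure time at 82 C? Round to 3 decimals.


Factor = 2^((82 - 25) / 10) = 51.9842
Cure time = 227 / 51.9842
= 4.367 minutes

4.367


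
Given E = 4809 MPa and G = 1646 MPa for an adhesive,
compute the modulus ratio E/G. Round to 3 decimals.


E/G ratio = 4809 / 1646 = 2.922

2.922


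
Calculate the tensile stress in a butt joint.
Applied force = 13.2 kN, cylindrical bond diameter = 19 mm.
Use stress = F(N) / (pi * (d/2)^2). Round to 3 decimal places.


A = pi * 9.5^2 = 283.5287 mm^2
sigma = 13200.0 / 283.5287 = 46.556 MPa

46.556


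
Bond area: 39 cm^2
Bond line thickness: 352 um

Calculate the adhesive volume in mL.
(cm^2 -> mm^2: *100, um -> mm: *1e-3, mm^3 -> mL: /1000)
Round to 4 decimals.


V = 39*100 * 352*1e-3 / 1000
= 1.3728 mL

1.3728


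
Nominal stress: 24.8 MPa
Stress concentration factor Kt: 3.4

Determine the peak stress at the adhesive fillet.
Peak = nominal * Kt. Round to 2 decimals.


Peak stress = 24.8 * 3.4
= 84.32 MPa

84.32


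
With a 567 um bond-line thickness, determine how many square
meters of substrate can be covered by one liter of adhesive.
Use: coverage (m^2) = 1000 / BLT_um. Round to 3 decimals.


Coverage = 1000 / 567 = 1.764 m^2

1.764


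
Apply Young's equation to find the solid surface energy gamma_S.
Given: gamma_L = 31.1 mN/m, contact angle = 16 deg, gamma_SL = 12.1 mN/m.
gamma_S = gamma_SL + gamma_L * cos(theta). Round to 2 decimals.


theta_rad = 16 * pi/180 = 0.279253
gamma_S = 12.1 + 31.1 * cos(0.279253)
= 42.00 mN/m

42.00


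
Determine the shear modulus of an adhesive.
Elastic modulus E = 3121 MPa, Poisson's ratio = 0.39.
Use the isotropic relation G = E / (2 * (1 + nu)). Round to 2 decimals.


G = 3121 / (2*(1+0.39)) = 3121 / 2.78
= 1122.66 MPa

1122.66


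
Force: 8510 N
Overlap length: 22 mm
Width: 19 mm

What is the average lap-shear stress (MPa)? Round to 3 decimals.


Average shear stress = F / (overlap * width)
= 8510 / (22 * 19)
= 20.359 MPa

20.359


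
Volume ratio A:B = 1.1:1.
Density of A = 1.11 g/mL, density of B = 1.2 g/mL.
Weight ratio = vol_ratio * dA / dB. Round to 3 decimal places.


Wt ratio = 1.1 * 1.11 / 1.2
= 1.018

1.018


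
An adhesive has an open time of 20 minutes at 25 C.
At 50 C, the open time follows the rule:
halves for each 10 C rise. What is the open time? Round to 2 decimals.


Factor = 2^((50-25)/10) = 5.6569
Open time = 20 / 5.6569 = 3.54 min

3.54


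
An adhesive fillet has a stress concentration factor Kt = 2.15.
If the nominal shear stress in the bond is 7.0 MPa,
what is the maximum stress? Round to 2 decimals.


Max stress = 7.0 * 2.15 = 15.05 MPa

15.05


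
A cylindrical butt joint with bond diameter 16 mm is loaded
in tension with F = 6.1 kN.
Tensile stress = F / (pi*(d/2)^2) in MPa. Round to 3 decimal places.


Area = pi * (16/2)^2 = 201.0619 mm^2
Stress = 6.1*1000 / 201.0619
= 30.339 MPa

30.339


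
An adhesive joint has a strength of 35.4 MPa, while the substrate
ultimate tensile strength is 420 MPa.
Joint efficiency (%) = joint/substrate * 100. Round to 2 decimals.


Efficiency = 35.4 / 420 * 100
= 8.43%

8.43


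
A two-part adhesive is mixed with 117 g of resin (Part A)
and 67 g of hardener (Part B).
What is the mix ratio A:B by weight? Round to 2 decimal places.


Mix ratio = mass_A / mass_B
= 117 / 67
= 1.75

1.75


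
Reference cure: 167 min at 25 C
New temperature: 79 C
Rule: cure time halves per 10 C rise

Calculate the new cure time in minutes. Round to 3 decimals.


factor = 2^((79-25)/10) = 42.2243
t_new = 167 / 42.2243 = 3.955 min

3.955


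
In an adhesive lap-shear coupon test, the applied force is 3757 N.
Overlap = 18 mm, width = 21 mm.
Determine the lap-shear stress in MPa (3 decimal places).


stress = F / (overlap * width)
= 3757 / (18 * 21)
= 9.939 MPa

9.939


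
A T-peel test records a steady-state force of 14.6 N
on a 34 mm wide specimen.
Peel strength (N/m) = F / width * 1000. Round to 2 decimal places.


Peel strength = 14.6 / 34 * 1000
= 429.41 N/m

429.41


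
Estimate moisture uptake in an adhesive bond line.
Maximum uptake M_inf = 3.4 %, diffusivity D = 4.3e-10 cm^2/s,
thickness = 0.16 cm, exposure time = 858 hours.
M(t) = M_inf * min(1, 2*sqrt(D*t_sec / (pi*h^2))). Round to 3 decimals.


Convert time: 858 h = 3088800 s
ratio = min(1, 2*sqrt(4.3e-10*3088800/(pi*0.16^2)))
= 0.257018
M(t) = 3.4 * 0.257018 = 0.874%

0.874


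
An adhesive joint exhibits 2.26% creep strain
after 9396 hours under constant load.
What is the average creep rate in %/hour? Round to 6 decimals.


Creep rate = strain / time
= 2.26 / 9396
= 0.000241 %/h

0.000241


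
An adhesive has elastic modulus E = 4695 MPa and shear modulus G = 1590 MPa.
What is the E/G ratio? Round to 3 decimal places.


E/G = 4695 / 1590 = 2.953

2.953


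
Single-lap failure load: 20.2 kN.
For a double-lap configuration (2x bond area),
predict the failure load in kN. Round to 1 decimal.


Failure load = 20.2 * 2 = 40.4 kN

40.4


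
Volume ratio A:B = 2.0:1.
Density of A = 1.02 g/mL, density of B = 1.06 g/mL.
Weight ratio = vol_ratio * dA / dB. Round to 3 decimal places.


Wt ratio = 2.0 * 1.02 / 1.06
= 1.925

1.925


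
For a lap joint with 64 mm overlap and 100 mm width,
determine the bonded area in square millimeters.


Area = 64 * 100 = 6400 mm^2

6400


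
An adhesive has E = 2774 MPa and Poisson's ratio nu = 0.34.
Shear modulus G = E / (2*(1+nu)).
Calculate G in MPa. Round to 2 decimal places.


G = 2774 / (2*(1+0.34))
= 2774 / 2.68
= 1035.07 MPa

1035.07


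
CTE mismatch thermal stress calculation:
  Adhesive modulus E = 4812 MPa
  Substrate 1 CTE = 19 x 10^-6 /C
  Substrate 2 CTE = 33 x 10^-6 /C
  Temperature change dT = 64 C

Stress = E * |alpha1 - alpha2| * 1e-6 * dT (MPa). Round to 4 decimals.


delta_alpha = |19 - 33| = 14 x 10^-6/C
Stress = 4812 * 14e-6 * 64
= 4.3116 MPa

4.3116


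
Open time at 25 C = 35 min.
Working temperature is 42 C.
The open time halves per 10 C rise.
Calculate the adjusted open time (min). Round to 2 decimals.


factor = 2^((42 - 25) / 10) = 3.2490
ot = 35 / 3.2490 = 10.77 min

10.77


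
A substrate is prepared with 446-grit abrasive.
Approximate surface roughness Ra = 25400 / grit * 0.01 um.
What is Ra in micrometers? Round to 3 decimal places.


Ra = 25400 / 446 * 0.01 = 0.570 um

0.570


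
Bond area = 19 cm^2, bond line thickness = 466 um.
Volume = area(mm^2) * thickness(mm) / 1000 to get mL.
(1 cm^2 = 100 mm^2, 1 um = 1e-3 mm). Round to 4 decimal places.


area_mm2 = 19 * 100 = 1900
blt_mm = 466 * 1e-3 = 0.466
vol_mm3 = 1900 * 0.466 = 885.4
vol_mL = 885.4 / 1000 = 0.8854 mL

0.8854


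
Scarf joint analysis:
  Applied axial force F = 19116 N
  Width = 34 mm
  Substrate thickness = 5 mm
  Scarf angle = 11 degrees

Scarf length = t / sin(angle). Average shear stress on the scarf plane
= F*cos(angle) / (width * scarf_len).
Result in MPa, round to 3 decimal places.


Scarf length = 5 / sin(11 deg) = 26.2042 mm
cos(11 deg) = 0.981627
Shear = 19116 * 0.981627 / (34 * 26.2042)
= 21.062 MPa

21.062


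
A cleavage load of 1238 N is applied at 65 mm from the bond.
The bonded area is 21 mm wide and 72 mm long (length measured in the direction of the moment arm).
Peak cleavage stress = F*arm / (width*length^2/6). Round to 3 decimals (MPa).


Moment = 1238 * 65 = 80470 N*mm
Section modulus = 21 * 5184 / 6 = 108864 / 6 mm^3
Stress = 80470 / (108864 / 6) = 482820 / 108864
= 4.435 MPa

4.435


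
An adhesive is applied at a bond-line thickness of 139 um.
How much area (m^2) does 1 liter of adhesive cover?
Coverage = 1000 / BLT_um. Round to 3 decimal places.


Coverage = 1000 / 139 = 7.194 m^2

7.194


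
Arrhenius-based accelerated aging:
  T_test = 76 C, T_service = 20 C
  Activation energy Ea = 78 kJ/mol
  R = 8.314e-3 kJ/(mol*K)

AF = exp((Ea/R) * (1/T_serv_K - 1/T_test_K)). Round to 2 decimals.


T_test_K = 349.15, T_serv_K = 293.15
AF = exp((78/8.314e-3) * (1/293.15 - 1/349.15))
= 169.52

169.52


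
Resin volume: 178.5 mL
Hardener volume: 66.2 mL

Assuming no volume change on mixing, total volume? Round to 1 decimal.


V_total = 178.5 + 66.2 = 244.7 mL

244.7


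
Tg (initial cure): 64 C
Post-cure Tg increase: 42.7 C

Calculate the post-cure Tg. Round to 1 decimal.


Post-cure Tg = 64 + 42.7 = 106.7 C

106.7


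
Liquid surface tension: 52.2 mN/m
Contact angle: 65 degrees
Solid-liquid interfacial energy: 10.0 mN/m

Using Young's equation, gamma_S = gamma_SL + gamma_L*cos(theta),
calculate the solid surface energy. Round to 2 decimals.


gamma_S = 10.0 + 52.2 * cos(65)
= 32.06 mN/m

32.06


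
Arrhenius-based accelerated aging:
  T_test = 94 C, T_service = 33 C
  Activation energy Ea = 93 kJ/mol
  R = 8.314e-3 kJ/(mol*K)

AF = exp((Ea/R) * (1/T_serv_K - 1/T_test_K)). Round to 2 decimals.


T_test_K = 367.15, T_serv_K = 306.15
AF = exp((93/8.314e-3) * (1/306.15 - 1/367.15))
= 432.90

432.90


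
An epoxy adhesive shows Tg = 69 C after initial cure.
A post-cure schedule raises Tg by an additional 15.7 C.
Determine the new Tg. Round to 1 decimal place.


New Tg = 69 + 15.7
= 84.7 C

84.7


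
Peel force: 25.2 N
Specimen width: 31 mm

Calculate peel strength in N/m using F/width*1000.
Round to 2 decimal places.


Peel strength = 25.2 / 31 * 1000 = 812.90 N/m

812.90


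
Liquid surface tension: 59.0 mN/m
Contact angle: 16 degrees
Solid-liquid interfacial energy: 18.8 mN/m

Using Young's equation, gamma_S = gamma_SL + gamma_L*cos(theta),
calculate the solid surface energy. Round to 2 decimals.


gamma_S = 18.8 + 59.0 * cos(16)
= 75.51 mN/m

75.51


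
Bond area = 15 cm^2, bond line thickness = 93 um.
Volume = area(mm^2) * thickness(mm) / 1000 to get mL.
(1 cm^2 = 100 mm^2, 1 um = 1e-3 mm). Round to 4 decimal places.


area_mm2 = 15 * 100 = 1500
blt_mm = 93 * 1e-3 = 0.093
vol_mm3 = 1500 * 0.093 = 139.5
vol_mL = 139.5 / 1000 = 0.1395 mL

0.1395


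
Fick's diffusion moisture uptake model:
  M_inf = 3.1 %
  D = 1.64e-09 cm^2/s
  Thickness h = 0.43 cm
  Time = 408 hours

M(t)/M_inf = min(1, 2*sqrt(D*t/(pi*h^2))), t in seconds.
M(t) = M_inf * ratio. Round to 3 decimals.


t_sec = 408 * 3600 = 1468800
ratio = 2*sqrt(1.64e-09*1468800/(pi*0.43^2))
= min(1, 0.128792)
= 0.128792
M(t) = 3.1 * 0.128792 = 0.399 %

0.399


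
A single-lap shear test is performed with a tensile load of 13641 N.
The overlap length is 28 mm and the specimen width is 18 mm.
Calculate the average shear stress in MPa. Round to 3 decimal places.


Shear stress = F / (overlap * width)
= 13641 / (28 * 18)
= 13641 / 504
= 27.065 MPa

27.065


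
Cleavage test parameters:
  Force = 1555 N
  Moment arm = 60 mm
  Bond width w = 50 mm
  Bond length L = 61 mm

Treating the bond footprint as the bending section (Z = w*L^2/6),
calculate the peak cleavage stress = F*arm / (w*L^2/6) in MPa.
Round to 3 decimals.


M = 1555 * 60 = 93300 N*mm
Z = 50 * 61^2 / 6 = 186050 / 6 mm^3
sigma = M / Z = 6 * 93300 / 186050 = 559800 / 186050
= 3.009 MPa

3.009


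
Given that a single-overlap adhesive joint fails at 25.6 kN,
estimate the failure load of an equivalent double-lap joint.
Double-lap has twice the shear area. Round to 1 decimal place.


Double-lap factor = 2
Expected load = 25.6 * 2 = 51.2 kN

51.2


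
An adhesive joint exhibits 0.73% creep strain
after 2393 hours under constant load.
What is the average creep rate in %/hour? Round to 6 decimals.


Creep rate = strain / time
= 0.73 / 2393
= 0.000305 %/h

0.000305


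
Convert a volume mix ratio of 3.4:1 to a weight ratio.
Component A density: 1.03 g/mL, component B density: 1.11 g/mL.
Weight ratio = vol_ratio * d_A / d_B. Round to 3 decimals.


= 3.4 * 1.03 / 1.11 = 3.155

3.155


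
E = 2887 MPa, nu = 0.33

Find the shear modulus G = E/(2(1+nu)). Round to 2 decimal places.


G = 2887 / (2 * 1.33)
= 1085.34 MPa

1085.34


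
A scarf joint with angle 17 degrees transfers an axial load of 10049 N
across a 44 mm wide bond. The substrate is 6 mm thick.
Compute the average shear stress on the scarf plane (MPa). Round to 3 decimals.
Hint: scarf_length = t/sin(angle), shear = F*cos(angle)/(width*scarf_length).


scarf_length = 6 / sin(17 deg) = 20.5218 mm
cos(17 deg) = 0.956305
shear stress = 10049 * 0.956305 / (44 * 20.5218)
= 10.643 MPa

10.643


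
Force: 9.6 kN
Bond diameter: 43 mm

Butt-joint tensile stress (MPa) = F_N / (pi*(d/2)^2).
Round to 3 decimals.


F_N = 9.6 * 1000 = 9600.0 N
A = pi*(21.5)^2 = 1452.2012 mm^2
stress = 9600.0 / 1452.2012 = 6.611 MPa

6.611


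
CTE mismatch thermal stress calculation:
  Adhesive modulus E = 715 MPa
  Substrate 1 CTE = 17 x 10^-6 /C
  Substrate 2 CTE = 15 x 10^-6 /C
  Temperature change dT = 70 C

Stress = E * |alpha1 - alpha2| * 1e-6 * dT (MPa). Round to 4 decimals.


delta_alpha = |17 - 15| = 2 x 10^-6/C
Stress = 715 * 2e-6 * 70
= 0.1001 MPa

0.1001


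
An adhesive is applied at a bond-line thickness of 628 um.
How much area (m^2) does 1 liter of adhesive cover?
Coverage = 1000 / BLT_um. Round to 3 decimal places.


Coverage = 1000 / 628 = 1.592 m^2

1.592


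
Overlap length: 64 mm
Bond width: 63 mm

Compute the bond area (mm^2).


Bond area = 64 * 63 = 4032 mm^2

4032


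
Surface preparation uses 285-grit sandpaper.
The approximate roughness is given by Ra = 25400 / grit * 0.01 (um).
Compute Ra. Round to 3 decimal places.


Ra = 25400 / 285 * 0.01
= 254 / 285
= 0.891 um

0.891


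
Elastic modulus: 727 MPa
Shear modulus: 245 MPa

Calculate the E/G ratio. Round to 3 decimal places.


E / G = 727 / 245 = 2.967

2.967


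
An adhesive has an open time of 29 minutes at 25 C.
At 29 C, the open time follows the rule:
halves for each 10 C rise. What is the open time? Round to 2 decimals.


Factor = 2^((29-25)/10) = 1.3195
Open time = 29 / 1.3195 = 21.98 min

21.98


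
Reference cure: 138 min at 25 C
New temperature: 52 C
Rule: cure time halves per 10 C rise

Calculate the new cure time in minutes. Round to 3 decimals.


factor = 2^((52-25)/10) = 6.4980
t_new = 138 / 6.4980 = 21.237 min

21.237


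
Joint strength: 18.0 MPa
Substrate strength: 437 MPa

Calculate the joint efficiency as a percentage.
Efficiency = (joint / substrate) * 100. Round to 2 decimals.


Efficiency = (18.0 / 437) * 100 = 4.12%

4.12


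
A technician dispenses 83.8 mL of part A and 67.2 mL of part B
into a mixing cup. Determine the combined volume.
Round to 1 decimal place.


Combined volume = 83.8 + 67.2
= 151.0 mL

151.0


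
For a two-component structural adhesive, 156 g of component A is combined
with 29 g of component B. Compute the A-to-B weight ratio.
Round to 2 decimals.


Weight ratio A:B = 156 / 29
= 5.38

5.38


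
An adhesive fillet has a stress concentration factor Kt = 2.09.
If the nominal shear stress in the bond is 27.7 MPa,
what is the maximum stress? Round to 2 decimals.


Max stress = 27.7 * 2.09 = 57.89 MPa

57.89


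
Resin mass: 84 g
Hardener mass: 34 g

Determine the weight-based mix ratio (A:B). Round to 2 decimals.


Ratio = 84 / 34 = 2.47

2.47


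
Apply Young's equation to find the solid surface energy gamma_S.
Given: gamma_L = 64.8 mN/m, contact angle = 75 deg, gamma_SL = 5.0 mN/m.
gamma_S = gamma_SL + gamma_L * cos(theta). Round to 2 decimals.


theta_rad = 75 * pi/180 = 1.308997
gamma_S = 5.0 + 64.8 * cos(1.308997)
= 21.77 mN/m

21.77


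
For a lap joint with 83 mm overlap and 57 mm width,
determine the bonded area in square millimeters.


Area = 83 * 57 = 4731 mm^2

4731


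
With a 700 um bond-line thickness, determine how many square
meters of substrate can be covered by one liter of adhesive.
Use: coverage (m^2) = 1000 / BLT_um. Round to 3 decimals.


Coverage = 1000 / 700 = 1.429 m^2

1.429


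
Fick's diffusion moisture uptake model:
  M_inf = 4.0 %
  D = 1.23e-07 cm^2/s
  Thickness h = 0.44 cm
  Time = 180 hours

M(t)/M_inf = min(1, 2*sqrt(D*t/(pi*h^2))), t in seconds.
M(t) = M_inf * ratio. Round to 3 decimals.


t_sec = 180 * 3600 = 648000
ratio = 2*sqrt(1.23e-07*648000/(pi*0.44^2))
= min(1, 0.724006)
= 0.724006
M(t) = 4.0 * 0.724006 = 2.896 %

2.896


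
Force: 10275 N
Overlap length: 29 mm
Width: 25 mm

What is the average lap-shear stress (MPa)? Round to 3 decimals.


Average shear stress = F / (overlap * width)
= 10275 / (29 * 25)
= 14.172 MPa

14.172


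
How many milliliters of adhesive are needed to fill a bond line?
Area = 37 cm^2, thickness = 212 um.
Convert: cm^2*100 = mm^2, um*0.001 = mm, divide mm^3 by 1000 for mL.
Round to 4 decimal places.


= (37 * 100) * (212 * 0.001) / 1000
= 0.7844 mL

0.7844


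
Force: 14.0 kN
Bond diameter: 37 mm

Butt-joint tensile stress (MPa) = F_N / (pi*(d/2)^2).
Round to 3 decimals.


F_N = 14.0 * 1000 = 14000.0 N
A = pi*(18.5)^2 = 1075.2101 mm^2
stress = 14000.0 / 1075.2101 = 13.021 MPa

13.021


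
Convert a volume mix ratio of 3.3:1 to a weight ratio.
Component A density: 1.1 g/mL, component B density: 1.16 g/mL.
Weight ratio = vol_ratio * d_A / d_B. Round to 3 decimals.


= 3.3 * 1.1 / 1.16 = 3.129

3.129


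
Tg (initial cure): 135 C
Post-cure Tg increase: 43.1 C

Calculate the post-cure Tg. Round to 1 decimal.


Post-cure Tg = 135 + 43.1 = 178.1 C

178.1


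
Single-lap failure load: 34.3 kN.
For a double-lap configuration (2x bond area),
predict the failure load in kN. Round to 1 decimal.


Failure load = 34.3 * 2 = 68.6 kN

68.6


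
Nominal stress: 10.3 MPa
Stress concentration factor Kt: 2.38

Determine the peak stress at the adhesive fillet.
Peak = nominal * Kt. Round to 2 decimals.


Peak stress = 10.3 * 2.38
= 24.51 MPa

24.51


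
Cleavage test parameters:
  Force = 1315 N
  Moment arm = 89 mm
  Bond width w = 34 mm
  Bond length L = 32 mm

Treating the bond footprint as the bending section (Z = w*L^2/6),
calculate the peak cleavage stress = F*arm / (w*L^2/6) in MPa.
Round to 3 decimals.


M = 1315 * 89 = 117035 N*mm
Z = 34 * 32^2 / 6 = 34816 / 6 mm^3
sigma = M / Z = 6 * 117035 / 34816 = 702210 / 34816
= 20.169 MPa

20.169


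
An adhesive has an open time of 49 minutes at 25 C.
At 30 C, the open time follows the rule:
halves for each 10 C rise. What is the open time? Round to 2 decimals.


Factor = 2^((30-25)/10) = 1.4142
Open time = 49 / 1.4142 = 34.65 min

34.65


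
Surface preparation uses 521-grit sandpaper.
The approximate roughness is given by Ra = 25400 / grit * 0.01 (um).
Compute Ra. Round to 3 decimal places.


Ra = 25400 / 521 * 0.01
= 254 / 521
= 0.488 um

0.488


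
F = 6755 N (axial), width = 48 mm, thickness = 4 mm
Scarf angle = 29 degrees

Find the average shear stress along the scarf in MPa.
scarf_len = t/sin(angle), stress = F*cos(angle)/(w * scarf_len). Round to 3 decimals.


scarf_len = 4/sin(29 deg) = 8.2507
cos(29 deg) = 0.874620
stress = 6755*0.874620/(48*8.2507) = 14.918 MPa

14.918


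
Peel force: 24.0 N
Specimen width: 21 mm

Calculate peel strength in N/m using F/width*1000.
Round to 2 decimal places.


Peel strength = 24.0 / 21 * 1000 = 1142.86 N/m

1142.86


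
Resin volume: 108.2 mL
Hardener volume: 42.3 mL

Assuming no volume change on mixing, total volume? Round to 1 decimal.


V_total = 108.2 + 42.3 = 150.5 mL

150.5


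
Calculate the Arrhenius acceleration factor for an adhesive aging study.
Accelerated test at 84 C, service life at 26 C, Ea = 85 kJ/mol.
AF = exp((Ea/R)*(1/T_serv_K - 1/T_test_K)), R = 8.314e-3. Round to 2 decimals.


T_test = 357.15 K, T_serv = 299.15 K
Ea/R = 85 / 0.008314 = 10223.72
AF = exp(10223.72 * (1/299.15 - 1/357.15))
= 257.25

257.25


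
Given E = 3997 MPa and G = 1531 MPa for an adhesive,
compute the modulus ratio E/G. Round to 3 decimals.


E/G ratio = 3997 / 1531 = 2.611

2.611


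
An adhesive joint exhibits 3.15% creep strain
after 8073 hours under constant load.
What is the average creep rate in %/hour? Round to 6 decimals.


Creep rate = strain / time
= 3.15 / 8073
= 0.000390 %/h

0.000390


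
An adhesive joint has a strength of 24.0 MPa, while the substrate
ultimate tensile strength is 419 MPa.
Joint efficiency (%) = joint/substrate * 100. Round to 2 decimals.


Efficiency = 24.0 / 419 * 100
= 5.73%

5.73


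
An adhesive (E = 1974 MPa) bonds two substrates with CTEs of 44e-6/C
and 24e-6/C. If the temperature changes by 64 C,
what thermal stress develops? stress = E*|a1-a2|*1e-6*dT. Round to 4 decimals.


Stress = 1974 * |44 - 24| * 1e-6 * 64
= 2.5267 MPa

2.5267


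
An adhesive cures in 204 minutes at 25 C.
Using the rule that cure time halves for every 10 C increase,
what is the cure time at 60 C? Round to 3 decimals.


Factor = 2^((60 - 25) / 10) = 11.3137
Cure time = 204 / 11.3137
= 18.031 minutes

18.031


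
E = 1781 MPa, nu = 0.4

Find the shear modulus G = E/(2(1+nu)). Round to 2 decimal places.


G = 1781 / (2 * 1.40)
= 636.07 MPa

636.07


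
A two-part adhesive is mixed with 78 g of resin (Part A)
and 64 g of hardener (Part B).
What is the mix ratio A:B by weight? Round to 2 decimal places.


Mix ratio = mass_A / mass_B
= 78 / 64
= 1.22

1.22


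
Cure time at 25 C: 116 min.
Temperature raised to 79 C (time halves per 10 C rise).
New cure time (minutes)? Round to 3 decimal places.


Acceleration factor = 2^(54/10) = 42.2243
New time = 116 / 42.2243 = 2.747 min

2.747


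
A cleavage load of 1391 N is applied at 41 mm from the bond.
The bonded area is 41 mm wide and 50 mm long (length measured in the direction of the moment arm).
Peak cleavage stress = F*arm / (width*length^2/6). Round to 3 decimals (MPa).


Moment = 1391 * 41 = 57031 N*mm
Section modulus = 41 * 2500 / 6 = 102500 / 6 mm^3
Stress = 57031 / (102500 / 6) = 342186 / 102500
= 3.338 MPa

3.338


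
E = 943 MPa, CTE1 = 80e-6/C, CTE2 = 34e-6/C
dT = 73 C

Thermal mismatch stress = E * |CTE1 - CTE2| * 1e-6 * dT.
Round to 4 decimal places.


= 943 * 46e-6 * 73
= 3.1666 MPa

3.1666


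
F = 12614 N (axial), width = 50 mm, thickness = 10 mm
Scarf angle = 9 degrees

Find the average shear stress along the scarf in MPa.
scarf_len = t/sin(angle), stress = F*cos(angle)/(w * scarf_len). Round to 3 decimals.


scarf_len = 10/sin(9 deg) = 63.9245
cos(9 deg) = 0.987688
stress = 12614*0.987688/(50*63.9245) = 3.898 MPa

3.898


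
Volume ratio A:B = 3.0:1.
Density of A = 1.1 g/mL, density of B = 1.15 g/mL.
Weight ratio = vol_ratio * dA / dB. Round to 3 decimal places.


Wt ratio = 3.0 * 1.1 / 1.15
= 2.870

2.870


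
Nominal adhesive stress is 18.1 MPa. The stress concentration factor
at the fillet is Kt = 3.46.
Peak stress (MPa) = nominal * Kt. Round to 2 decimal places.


Peak = 18.1 * 3.46 = 62.63 MPa

62.63


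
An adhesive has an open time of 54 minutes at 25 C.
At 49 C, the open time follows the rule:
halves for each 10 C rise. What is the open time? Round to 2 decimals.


Factor = 2^((49-25)/10) = 5.2780
Open time = 54 / 5.2780 = 10.23 min

10.23


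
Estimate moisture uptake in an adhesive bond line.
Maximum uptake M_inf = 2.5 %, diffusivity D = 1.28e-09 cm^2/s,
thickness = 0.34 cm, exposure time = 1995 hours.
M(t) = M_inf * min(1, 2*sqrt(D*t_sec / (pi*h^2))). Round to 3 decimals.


Convert time: 1995 h = 7182000 s
ratio = min(1, 2*sqrt(1.28e-09*7182000/(pi*0.34^2)))
= 0.318203
M(t) = 2.5 * 0.318203 = 0.796%

0.796


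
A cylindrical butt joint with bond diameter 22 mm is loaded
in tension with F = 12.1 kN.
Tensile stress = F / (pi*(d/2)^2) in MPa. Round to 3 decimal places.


Area = pi * (22/2)^2 = 380.1327 mm^2
Stress = 12.1*1000 / 380.1327
= 31.831 MPa

31.831


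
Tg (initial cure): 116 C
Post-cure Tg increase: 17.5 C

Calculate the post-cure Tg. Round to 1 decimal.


Post-cure Tg = 116 + 17.5 = 133.5 C

133.5


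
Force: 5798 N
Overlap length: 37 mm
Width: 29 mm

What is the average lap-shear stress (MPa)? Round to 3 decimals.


Average shear stress = F / (overlap * width)
= 5798 / (37 * 29)
= 5.404 MPa

5.404
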